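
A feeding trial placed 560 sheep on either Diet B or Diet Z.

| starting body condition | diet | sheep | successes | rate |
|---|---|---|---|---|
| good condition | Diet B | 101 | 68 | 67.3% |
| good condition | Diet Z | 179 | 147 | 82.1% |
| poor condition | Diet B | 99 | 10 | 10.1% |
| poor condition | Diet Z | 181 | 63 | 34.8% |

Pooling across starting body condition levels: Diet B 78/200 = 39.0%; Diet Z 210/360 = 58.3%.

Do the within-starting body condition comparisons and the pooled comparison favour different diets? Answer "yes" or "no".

Within each starting body condition level (good condition 67.3% vs 82.1%; poor condition 10.1% vs 34.8%), Diet Z has the higher rate every time. Pooled: 39.0% vs 58.3% — Diet Z has the higher rate overall. They agree.

no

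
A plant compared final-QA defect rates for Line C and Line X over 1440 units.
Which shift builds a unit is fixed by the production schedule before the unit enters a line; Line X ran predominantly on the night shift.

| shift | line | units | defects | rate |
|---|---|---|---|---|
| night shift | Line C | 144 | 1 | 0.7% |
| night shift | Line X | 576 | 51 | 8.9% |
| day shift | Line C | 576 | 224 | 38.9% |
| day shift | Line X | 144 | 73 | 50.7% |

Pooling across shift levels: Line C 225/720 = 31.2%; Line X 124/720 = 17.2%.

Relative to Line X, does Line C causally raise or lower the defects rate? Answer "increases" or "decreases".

decreases

The shift-specific comparison favours Line C throughout, but the pooled figures favour Line X. The question is whether to condition on shift.
Nothing the line does changes shift; the imbalance is an allocation artefact. With shift also predicting the outcome, the pooled figure is confounded, and the within-stratum comparison is the causal one.
Within each level — night shift: 0.7% vs 8.9%; day shift: 38.9% vs 50.7% — Line C is lower every time.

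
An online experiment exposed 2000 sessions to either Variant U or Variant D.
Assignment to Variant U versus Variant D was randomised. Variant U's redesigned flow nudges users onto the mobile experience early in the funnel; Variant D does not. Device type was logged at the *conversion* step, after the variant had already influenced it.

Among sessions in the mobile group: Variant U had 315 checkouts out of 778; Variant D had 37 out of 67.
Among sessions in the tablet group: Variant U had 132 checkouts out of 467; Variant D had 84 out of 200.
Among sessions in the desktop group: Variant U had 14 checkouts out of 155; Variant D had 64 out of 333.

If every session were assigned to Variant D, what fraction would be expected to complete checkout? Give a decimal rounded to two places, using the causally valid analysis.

0.31

The stratified and pooled comparisons disagree (Variant D wins within each device type; Variant U wins overall), so the answer turns on the causal role of device type.
Stratifying would compare variants among sessions the variants themselves sorted into device type groups — a form of selection on an intermediate. The unconditioned pooled rates give the total causal effect.
So P(outcome | do(Variant D)) is just the pooled rate for Variant D: 185/600 = 0.308.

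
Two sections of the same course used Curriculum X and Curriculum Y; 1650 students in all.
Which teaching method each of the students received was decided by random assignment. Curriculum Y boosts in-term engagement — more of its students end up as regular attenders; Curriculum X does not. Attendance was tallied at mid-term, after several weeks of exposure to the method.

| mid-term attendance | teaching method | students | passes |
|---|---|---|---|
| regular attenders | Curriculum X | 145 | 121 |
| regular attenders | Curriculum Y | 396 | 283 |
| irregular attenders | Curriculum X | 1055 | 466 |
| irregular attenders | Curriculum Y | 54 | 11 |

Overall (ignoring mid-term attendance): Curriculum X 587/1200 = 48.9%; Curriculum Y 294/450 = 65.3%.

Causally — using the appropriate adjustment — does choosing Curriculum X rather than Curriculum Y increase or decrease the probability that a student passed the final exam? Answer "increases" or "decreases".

decreases

Mid-term attendance lies on the pathway teaching method → mid-term attendance → outcome, so adjusting for it blocks the indirect effect. For the total causal effect of teaching method, use the unadjusted pooled rates.
Pooled: Curriculum X 48.9% vs Curriculum Y 65.3%; Curriculum Y is higher overall.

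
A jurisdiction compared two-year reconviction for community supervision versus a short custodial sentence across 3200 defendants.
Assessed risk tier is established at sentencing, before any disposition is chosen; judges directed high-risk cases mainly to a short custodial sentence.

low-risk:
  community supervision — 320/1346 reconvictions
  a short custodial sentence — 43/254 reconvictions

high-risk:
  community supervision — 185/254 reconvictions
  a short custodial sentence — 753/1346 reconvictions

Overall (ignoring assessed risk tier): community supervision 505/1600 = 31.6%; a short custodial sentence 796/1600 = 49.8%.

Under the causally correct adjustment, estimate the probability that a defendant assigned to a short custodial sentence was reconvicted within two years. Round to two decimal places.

0.36

Assessed risk tier is set before the disposition has any effect — it is not caused by the disposition — and it independently drives the outcome. That makes it a confounder, so the causal comparison is within assessed risk tier levels.
Standardising a short custodial sentence to the population assessed risk tier mix: 0.500·43/254 + 0.500·753/1346 = 0.364.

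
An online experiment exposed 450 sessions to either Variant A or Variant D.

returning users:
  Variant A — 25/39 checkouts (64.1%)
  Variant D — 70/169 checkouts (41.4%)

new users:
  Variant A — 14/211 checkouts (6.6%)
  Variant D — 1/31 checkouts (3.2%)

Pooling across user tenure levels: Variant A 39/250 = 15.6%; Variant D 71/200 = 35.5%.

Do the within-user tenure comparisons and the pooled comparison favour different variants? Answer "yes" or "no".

yes

Within each user tenure level (returning users 64.1% vs 41.4%; new users 6.6% vs 3.2%), Variant A has the higher rate every time. Pooled: 15.6% vs 35.5% — Variant D has the higher rate overall. The two comparisons disagree.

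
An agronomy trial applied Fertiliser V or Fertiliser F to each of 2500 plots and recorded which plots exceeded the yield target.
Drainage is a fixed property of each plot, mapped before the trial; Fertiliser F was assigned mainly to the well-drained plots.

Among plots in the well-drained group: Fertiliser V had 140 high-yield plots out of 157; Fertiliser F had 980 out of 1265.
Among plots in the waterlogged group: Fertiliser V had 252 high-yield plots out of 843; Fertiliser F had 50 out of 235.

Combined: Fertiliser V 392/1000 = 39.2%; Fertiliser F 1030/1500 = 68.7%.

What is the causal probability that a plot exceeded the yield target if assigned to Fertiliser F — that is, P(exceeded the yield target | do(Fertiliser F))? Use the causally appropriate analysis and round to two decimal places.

Fertiliser V is higher inside every field drainage stratum but Fertiliser F is higher in aggregate. Whether to stratify depends on how field drainage relates to the fertiliser.
Field drainage satisfies the back-door criterion: it is not a descendant of the fertiliser, and it blocks the spurious path from fertiliser to outcome. Adjusting for it (i.e., using the within-field drainage rates) gives the causal effect.
Standardising Fertiliser F to the population field drainage mix: 0.569·980/1265 + 0.431·50/235 = 0.532.

0.53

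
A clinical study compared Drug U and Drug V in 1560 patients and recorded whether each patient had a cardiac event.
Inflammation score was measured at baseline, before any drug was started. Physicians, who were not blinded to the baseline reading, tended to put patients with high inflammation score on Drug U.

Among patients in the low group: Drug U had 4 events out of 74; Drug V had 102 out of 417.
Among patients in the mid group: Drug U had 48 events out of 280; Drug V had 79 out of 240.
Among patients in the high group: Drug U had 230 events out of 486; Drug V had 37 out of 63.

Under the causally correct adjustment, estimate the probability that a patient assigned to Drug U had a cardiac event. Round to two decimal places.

Here inflammation score is a common cause — it drives both which drug a case falls under and the outcome. The crude comparison mixes populations; the stratum-specific rates are the causally relevant ones.
Standardising Drug U to the population inflammation score mix: 0.315·4/74 + 0.333·48/280 + 0.352·230/486 = 0.241.

0.24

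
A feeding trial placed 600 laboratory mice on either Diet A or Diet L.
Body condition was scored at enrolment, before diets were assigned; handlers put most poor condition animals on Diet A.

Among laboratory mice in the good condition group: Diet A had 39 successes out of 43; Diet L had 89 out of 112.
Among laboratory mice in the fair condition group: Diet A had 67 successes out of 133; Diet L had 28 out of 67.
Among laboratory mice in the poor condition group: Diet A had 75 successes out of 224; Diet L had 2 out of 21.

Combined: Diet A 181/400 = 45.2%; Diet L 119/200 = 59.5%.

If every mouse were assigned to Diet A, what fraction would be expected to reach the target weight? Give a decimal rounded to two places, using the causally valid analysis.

0.54

Diet A is higher inside every starting body condition stratum but Diet L is higher in aggregate. Whether to stratify depends on how starting body condition relates to the diet.
The imbalance in starting body condition arose from how laboratory mice were allocated, not from anything the diet did; and starting body condition independently affects the outcome. The pooled gap is confounded — condition on starting body condition.
Standardising Diet A to the population starting body condition mix: 0.258·39/43 + 0.333·67/133 + 0.408·75/224 = 0.539.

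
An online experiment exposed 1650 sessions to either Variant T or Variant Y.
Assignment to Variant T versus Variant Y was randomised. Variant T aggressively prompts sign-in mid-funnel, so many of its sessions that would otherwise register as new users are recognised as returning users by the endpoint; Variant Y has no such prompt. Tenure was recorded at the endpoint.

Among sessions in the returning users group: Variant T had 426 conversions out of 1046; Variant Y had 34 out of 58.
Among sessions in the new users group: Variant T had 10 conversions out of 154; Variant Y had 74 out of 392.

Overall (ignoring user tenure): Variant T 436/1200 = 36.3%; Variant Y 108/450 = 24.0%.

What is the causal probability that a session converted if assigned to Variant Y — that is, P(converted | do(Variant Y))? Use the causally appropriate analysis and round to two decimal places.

0.24

User tenure here is a post-treatment variable shaped by the variant; conditioning on it would introduce bias rather than remove it. The overall comparison is the causal one.
So P(outcome | do(Variant Y)) is just the pooled rate for Variant Y: 108/450 = 0.240.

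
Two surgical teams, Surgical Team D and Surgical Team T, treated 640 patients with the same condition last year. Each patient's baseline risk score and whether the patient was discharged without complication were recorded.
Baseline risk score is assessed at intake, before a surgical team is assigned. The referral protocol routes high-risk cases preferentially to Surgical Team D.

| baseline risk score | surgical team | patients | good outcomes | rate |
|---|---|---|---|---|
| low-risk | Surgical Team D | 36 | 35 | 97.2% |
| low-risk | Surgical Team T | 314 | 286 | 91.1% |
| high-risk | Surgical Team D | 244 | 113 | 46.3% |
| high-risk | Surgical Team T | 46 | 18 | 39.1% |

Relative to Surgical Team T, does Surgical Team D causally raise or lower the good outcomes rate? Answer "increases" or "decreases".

Here baseline risk score is a common cause — it drives both which surgical team a case falls under and the outcome. The crude comparison mixes populations; the stratum-specific rates are the causally relevant ones.
Within each level — low-risk: 97.2% vs 91.1%; high-risk: 46.3% vs 39.1% — Surgical Team D is higher every time.

increases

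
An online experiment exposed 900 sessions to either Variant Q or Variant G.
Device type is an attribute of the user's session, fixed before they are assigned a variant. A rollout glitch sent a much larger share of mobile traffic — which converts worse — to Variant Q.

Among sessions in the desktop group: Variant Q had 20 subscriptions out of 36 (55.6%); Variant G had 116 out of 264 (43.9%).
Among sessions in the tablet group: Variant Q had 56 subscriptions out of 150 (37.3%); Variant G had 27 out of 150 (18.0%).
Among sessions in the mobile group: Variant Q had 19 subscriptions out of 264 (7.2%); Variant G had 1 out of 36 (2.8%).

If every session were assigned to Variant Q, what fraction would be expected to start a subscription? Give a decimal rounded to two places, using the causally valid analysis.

0.33

Device type satisfies the back-door criterion: it is not a descendant of the variant, and it blocks the spurious path from variant to outcome. Adjusting for it (i.e., using the within-device type rates) gives the causal effect.
Standardising Variant Q to the population device type mix: 0.333·20/36 + 0.333·56/150 + 0.333·19/264 = 0.334.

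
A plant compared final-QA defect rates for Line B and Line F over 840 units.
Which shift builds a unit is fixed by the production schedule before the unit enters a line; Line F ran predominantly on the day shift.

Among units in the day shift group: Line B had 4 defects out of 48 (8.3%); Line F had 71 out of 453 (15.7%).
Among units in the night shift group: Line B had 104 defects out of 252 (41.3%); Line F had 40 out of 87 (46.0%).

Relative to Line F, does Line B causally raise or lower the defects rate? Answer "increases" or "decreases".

decreases

Within every shift level Line B has the lower rate, yet pooled Line F does — Simpson's reversal.
Shift satisfies the back-door criterion: it is not a descendant of the line, and it blocks the spurious path from line to outcome. Adjusting for it (i.e., using the within-shift rates) gives the causal effect.
Within each level — day shift: 8.3% vs 15.7%; night shift: 41.3% vs 46.0% — Line B is lower every time.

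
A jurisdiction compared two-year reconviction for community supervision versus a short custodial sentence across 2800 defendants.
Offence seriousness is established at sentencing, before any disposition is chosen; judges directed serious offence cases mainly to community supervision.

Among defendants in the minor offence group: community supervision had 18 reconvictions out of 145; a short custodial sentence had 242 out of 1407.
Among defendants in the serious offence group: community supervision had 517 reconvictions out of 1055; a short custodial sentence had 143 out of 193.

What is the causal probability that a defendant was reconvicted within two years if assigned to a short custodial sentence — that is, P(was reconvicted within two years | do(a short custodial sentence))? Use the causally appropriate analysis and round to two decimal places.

0.43

The imbalance in offence seriousness arose from how defendants were allocated, not from anything the disposition did; and offence seriousness independently affects the outcome. The pooled gap is confounded — condition on offence seriousness.
Standardising a short custodial sentence to the population offence seriousness mix: 0.554·242/1407 + 0.446·143/193 = 0.426.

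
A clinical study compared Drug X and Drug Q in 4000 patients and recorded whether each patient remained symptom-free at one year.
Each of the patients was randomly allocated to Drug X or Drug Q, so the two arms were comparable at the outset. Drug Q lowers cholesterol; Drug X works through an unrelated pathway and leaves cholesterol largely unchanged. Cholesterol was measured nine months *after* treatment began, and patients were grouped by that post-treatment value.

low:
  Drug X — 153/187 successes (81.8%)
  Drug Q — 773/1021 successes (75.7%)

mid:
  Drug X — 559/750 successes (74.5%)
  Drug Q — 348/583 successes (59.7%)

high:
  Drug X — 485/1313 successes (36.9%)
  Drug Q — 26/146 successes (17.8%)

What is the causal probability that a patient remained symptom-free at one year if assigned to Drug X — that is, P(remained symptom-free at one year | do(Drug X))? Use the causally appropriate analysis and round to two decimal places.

Cholesterol here is a post-treatment variable shaped by the drug; conditioning on it would introduce bias rather than remove it. The overall comparison is the causal one.
So P(outcome | do(Drug X)) is just the pooled rate for Drug X: 1197/2250 = 0.532.

0.53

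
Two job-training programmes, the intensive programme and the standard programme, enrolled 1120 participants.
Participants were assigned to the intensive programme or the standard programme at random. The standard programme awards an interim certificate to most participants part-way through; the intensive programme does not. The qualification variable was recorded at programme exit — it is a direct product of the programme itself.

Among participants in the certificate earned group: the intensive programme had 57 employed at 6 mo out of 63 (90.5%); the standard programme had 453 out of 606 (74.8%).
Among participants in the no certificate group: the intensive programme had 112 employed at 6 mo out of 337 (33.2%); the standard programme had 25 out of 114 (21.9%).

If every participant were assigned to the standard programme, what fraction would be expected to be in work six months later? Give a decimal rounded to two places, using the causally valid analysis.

0.66

the intensive programme is higher inside every qualification attained during the programme stratum but the standard programme is higher in aggregate. Whether to stratify depends on how qualification attained during the programme relates to the programme.
Qualification attained during the programme here is a post-treatment variable shaped by the programme; conditioning on it would introduce bias rather than remove it. The overall comparison is the causal one.
So P(outcome | do(the standard programme)) is just the pooled rate for the standard programme: 478/720 = 0.664.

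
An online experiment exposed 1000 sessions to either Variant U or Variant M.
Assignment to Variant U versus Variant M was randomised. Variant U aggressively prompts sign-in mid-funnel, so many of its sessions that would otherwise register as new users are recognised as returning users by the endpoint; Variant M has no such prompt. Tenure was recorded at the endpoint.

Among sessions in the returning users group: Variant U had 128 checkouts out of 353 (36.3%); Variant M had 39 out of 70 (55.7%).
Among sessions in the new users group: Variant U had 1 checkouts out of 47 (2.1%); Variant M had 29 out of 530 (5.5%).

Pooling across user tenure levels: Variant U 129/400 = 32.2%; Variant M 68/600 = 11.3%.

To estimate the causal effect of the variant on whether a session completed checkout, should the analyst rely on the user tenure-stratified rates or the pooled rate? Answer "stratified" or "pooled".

User tenure is downstream of the variant. One should not condition on a consequence of treatment, so the overall rates are the right comparison.
Pooled: Variant U 32.2% vs Variant M 11.3%; Variant U is higher overall.

pooled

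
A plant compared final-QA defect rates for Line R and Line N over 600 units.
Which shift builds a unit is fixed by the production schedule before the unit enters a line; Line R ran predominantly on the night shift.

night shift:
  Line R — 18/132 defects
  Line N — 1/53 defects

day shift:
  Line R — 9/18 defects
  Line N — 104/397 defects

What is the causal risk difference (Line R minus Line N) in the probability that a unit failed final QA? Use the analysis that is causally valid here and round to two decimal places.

Within every shift level Line N has the lower rate, yet pooled Line R does — Simpson's reversal.
Shift differs across lines for reasons unrelated to any effect of the line itself, and it separately predicts the outcome — a classic confounder. We must compare within shift levels.
Adjusting over the population distribution of shift: 0.308·(0.136−0.019) + 0.692·(0.500−0.262) = +0.201.

+0.20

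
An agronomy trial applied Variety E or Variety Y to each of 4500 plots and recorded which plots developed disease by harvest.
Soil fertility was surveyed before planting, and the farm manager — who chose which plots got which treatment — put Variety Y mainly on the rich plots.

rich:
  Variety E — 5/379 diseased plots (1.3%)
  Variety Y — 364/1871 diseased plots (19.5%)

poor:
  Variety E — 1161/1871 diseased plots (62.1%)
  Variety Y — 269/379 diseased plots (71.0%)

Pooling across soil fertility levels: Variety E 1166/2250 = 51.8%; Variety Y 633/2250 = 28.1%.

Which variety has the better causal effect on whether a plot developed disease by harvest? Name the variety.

Variety E

Variety E is lower inside every soil fertility stratum but Variety Y is lower in aggregate. Whether to stratify depends on how soil fertility relates to the variety.
Here soil fertility is a common cause — it drives both which variety a case falls under and the outcome. The crude comparison mixes populations; the stratum-specific rates are the causally relevant ones.
Within each level — rich: 1.3% vs 19.5%; poor: 62.1% vs 71.0% — Variety E is lower every time.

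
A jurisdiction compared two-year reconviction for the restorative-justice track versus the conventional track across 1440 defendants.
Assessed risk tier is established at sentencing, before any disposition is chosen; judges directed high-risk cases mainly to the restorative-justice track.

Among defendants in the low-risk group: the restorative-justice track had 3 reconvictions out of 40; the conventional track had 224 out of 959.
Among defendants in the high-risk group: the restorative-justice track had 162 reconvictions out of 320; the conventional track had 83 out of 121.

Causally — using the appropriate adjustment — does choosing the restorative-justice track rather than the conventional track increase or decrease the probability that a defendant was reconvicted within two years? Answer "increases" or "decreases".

decreases

The assessed risk tier-specific comparison favours the restorative-justice track throughout, but the pooled figures favour the conventional track. The question is whether to condition on assessed risk tier.
Assessed risk tier is set before the disposition has any effect — it is not caused by the disposition — and it independently drives the outcome. That makes it a confounder, so the causal comparison is within assessed risk tier levels.
Within each level — low-risk: 7.5% vs 23.4%; high-risk: 50.6% vs 68.6% — the restorative-justice track is lower every time.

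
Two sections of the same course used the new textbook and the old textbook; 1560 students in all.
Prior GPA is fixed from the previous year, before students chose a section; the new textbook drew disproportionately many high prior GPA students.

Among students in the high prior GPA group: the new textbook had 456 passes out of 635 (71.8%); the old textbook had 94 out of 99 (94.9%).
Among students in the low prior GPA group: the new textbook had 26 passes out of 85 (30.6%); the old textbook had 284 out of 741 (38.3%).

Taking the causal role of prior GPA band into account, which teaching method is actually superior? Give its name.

the old textbook

Within every prior GPA band level the old textbook has the higher rate, yet pooled the new textbook does — Simpson's reversal.
Here prior GPA band is a common cause — it drives both which teaching method a case falls under and the outcome. The crude comparison mixes populations; the stratum-specific rates are the causally relevant ones.
Within each level — high prior GPA: 71.8% vs 94.9%; low prior GPA: 30.6% vs 38.3% — the old textbook is higher every time.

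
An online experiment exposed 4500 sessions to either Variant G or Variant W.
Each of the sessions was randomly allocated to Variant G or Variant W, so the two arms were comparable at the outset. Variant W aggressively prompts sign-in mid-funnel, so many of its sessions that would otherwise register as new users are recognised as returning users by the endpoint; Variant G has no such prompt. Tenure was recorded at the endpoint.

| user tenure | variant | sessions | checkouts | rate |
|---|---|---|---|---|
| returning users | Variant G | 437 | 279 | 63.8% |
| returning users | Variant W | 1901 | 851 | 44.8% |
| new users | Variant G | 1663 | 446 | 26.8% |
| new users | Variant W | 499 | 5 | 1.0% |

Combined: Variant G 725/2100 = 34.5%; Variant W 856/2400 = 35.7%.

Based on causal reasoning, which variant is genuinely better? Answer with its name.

Within every user tenure level Variant G has the higher rate, yet pooled Variant W does — Simpson's reversal.
The distribution of user tenure is itself part of what the variant does — it is an intermediate outcome. Holding it fixed would remove that part of the effect; the total effect is the pooled difference.
Pooled: Variant G 34.5% vs Variant W 35.7%; Variant W is higher overall.

Variant W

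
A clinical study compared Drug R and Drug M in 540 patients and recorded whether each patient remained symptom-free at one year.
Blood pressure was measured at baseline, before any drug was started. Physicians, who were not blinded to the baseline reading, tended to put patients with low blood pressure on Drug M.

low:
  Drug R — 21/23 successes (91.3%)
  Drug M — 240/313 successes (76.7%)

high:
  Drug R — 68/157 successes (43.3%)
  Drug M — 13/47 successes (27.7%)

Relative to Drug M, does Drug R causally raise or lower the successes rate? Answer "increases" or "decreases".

Within every blood pressure level Drug R has the higher rate, yet pooled Drug M does — Simpson's reversal.
Nothing the drug does changes blood pressure; the imbalance is an allocation artefact. With blood pressure also predicting the outcome, the pooled figure is confounded, and the within-stratum comparison is the causal one.
Within each level — low: 91.3% vs 76.7%; high: 43.3% vs 27.7% — Drug R is higher every time.

increases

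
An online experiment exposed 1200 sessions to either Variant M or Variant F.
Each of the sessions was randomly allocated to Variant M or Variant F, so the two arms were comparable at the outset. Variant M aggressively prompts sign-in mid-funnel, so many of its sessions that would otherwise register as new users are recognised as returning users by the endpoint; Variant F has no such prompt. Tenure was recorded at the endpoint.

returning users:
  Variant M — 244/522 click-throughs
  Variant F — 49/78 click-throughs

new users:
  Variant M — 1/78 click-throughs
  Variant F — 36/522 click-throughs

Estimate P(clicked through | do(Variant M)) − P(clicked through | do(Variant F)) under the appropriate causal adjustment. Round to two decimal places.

User tenure here is a post-treatment variable shaped by the variant; conditioning on it would introduce bias rather than remove it. The overall comparison is the causal one.
The causal difference is the pooled difference: 0.408 − 0.142 = +0.267.

+0.27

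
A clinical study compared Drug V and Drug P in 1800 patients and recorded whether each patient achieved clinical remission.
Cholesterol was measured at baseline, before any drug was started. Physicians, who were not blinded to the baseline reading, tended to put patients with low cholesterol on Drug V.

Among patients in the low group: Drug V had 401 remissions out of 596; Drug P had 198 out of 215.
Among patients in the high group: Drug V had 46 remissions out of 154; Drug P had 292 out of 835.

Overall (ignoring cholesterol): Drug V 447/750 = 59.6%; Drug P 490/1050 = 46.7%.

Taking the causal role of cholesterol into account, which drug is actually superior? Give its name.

Drug P

The imbalance in cholesterol arose from how patients were allocated, not from anything the drug did; and cholesterol independently affects the outcome. The pooled gap is confounded — condition on cholesterol.
Within each level — low: 67.3% vs 92.1%; high: 29.9% vs 35.0% — Drug P is higher every time.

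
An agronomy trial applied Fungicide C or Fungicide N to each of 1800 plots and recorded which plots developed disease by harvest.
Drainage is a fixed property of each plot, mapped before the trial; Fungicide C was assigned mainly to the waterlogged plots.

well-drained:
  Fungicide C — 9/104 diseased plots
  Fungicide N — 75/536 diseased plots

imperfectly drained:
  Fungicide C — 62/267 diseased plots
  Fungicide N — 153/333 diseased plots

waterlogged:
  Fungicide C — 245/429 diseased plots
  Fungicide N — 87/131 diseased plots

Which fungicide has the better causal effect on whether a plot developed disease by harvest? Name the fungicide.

Nothing the fungicide does changes field drainage; the imbalance is an allocation artefact. With field drainage also predicting the outcome, the pooled figure is confounded, and the within-stratum comparison is the causal one.
Within each level — well-drained: 8.7% vs 14.0%; imperfectly drained: 23.2% vs 45.9%; waterlogged: 57.1% vs 66.4% — Fungicide C is lower every time.

Fungicide C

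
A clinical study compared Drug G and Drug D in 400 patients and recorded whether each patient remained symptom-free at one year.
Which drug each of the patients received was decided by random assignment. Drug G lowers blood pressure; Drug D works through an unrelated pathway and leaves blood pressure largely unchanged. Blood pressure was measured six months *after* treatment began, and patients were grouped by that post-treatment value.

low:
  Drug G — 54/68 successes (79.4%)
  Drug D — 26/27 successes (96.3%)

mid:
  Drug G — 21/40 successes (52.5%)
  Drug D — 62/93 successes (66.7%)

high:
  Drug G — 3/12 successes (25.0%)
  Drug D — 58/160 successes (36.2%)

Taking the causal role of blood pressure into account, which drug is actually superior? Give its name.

Drug G

Blood pressure lies on the pathway drug → blood pressure → outcome, so adjusting for it blocks the indirect effect. For the total causal effect of drug, use the unadjusted pooled rates.
Pooled: Drug G 65.0% vs Drug D 52.1%; Drug G is higher overall.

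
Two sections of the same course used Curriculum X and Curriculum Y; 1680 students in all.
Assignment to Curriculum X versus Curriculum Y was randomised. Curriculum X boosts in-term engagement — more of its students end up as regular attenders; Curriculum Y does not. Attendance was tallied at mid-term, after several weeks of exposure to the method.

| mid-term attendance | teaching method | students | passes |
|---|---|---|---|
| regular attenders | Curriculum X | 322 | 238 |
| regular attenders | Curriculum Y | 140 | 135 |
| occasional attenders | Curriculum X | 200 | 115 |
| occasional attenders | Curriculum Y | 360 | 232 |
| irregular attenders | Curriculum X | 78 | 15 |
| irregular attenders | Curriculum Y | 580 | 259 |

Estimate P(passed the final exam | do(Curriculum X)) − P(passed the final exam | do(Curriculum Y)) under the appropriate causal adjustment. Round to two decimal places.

The mid-term attendance-specific comparison favours Curriculum Y throughout, but the pooled figures favour Curriculum X. The question is whether to condition on mid-term attendance.
Mid-term attendance is recorded after the teaching method and is itself shifted by it — it sits on the causal path from teaching method to outcome. Conditioning on a mediator would strip out part of the effect we want; the pooled comparison gives the total causal effect.
The causal difference is the pooled difference: 0.613 − 0.580 = +0.034.

+0.03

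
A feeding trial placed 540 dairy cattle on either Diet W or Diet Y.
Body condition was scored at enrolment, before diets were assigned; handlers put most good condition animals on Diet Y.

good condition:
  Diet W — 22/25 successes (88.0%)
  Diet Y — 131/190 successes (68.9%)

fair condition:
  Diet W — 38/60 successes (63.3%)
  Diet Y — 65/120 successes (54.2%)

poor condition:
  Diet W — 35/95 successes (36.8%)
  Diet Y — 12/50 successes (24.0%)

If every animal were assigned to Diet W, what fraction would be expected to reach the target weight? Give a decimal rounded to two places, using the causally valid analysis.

0.66

Here starting body condition is a common cause — it drives both which diet a case falls under and the outcome. The crude comparison mixes populations; the stratum-specific rates are the causally relevant ones.
Standardising Diet W to the population starting body condition mix: 0.398·22/25 + 0.333·38/60 + 0.269·35/95 = 0.660.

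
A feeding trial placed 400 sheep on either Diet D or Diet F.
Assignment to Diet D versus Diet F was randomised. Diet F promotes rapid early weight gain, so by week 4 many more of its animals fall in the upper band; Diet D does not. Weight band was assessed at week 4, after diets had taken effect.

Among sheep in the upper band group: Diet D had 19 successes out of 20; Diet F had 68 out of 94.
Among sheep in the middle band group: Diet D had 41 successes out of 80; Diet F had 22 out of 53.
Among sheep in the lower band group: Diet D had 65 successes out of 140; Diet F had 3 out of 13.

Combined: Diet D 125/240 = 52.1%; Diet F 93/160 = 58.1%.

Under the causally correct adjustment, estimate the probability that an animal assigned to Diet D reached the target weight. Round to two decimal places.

The stratified and pooled comparisons disagree (Diet D wins within each week-4 weight band; Diet F wins overall), so the answer turns on the causal role of week-4 weight band.
Stratifying would compare diets among sheep the diets themselves sorted into week-4 weight band groups — a form of selection on an intermediate. The unconditioned pooled rates give the total causal effect.
So P(outcome | do(Diet D)) is just the pooled rate for Diet D: 125/240 = 0.521.

0.52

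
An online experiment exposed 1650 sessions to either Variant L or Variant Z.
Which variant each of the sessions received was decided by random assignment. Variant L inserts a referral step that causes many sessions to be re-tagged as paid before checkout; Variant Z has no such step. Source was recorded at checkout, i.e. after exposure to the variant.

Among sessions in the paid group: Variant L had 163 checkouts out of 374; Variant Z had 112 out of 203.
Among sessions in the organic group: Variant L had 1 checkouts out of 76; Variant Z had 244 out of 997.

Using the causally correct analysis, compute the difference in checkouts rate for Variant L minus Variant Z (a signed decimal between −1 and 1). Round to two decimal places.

+0.07

The traffic source-specific comparison favours Variant Z throughout, but the pooled figures favour Variant L. The question is whether to condition on traffic source.
Traffic source here is a post-treatment variable shaped by the variant; conditioning on it would introduce bias rather than remove it. The overall comparison is the causal one.
The causal difference is the pooled difference: 0.364 − 0.297 = +0.068.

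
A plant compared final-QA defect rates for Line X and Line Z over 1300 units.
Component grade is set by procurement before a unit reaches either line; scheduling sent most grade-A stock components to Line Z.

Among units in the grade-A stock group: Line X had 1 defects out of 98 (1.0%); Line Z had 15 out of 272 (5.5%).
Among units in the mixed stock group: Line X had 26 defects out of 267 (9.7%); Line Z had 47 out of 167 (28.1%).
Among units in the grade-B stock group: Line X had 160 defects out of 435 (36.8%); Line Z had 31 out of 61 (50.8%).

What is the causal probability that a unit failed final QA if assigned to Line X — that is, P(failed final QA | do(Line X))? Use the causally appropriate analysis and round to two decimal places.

Line X is lower inside every component grade stratum but Line Z is lower in aggregate. Whether to stratify depends on how component grade relates to the line.
Nothing the line does changes component grade; the imbalance is an allocation artefact. With component grade also predicting the outcome, the pooled figure is confounded, and the within-stratum comparison is the causal one.
Standardising Line X to the population component grade mix: 0.285·1/98 + 0.334·26/267 + 0.382·160/435 = 0.176.

0.18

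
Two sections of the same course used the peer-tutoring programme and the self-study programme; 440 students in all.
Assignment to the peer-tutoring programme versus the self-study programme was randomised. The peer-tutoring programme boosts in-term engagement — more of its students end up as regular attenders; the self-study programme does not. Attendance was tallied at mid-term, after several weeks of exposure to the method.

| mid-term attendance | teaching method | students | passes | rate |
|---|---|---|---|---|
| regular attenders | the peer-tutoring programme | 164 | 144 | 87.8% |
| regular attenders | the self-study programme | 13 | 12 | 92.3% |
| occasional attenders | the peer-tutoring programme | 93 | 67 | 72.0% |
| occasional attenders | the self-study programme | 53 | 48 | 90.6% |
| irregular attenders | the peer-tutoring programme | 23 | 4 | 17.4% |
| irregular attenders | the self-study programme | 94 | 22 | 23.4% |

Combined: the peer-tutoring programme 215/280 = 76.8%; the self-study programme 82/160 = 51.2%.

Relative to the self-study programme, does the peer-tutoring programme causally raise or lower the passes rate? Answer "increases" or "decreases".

The stratified and pooled comparisons disagree (the self-study programme wins within each mid-term attendance; the peer-tutoring programme wins overall), so the answer turns on the causal role of mid-term attendance.
Mid-term attendance is downstream of the teaching method. One should not condition on a consequence of treatment, so the overall rates are the right comparison.
Pooled: the peer-tutoring programme 76.8% vs the self-study programme 51.2%; the peer-tutoring programme is higher overall.

increases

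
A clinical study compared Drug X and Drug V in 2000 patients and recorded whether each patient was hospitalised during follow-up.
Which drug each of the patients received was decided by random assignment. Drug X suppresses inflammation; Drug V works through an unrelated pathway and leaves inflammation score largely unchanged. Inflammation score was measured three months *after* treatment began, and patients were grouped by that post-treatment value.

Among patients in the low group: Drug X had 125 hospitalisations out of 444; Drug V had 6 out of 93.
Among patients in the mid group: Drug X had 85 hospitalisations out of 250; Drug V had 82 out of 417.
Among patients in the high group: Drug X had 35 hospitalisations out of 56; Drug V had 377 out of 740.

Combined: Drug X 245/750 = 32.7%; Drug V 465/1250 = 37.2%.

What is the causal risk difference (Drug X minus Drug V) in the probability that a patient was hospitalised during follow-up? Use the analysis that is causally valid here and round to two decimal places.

Within every inflammation score level Drug V has the lower rate, yet pooled Drug X does — Simpson's reversal.
Inflammation score here is a post-treatment variable shaped by the drug; conditioning on it would introduce bias rather than remove it. The overall comparison is the causal one.
The causal difference is the pooled difference: 0.327 − 0.372 = -0.045.

-0.05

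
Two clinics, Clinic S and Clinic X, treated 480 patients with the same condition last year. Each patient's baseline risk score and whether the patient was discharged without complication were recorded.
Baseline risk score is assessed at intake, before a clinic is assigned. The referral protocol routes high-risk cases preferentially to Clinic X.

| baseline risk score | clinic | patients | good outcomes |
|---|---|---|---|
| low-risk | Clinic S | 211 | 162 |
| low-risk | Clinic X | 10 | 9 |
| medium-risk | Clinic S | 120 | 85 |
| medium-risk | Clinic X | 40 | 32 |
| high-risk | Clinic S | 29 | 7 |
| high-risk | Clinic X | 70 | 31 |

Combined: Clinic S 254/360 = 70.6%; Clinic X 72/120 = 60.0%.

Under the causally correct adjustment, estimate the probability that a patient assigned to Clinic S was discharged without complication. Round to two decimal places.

0.64

Within every baseline risk score level Clinic X has the higher rate, yet pooled Clinic S does — Simpson's reversal.
Baseline risk score satisfies the back-door criterion: it is not a descendant of the clinic, and it blocks the spurious path from clinic to outcome. Adjusting for it (i.e., using the within-baseline risk score rates) gives the causal effect.
Standardising Clinic S to the population baseline risk score mix: 0.460·162/211 + 0.333·85/120 + 0.206·7/29 = 0.639.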